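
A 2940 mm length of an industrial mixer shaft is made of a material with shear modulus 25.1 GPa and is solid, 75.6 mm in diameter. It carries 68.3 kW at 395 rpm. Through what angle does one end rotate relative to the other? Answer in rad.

ω = 2π·395/60 = 41.36 rad/s, so T = P/ω = 68.3×10³ / 41.36 = 1651 N·m.
J = πd⁴/32 = π(0.0756)⁴/32 = 3.207×10^-6 m⁴.
θ = T·L/(G·J) = 1651 × 2.94 / (25.1×10⁹ × 3.207×10^-6) = 0.06031 rad.

0.0603 rad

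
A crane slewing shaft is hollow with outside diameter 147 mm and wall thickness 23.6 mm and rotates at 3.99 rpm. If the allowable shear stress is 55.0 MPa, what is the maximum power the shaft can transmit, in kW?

11.3 kW

J = π(d_o⁴ − d_i⁴)/32 = π(0.147⁴ − 0.0998⁴)/32 = 3.610×10^-5 m⁴.
T_max = τ_allow·J/r = 5.50×10^7 × 3.610×10^-5 / 0.0735 = 27020 N·m.
ω = 2π·3.99/60 = 0.4178 rad/s, so P_max = T_max·ω = 1.129×10^4 W.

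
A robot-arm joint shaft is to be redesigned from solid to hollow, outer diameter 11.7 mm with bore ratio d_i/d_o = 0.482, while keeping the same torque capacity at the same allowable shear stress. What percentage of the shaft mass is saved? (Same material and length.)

20.3 %

Equal τ_max and T ⇒ the solid shaft needs d_s³ = d_o³(1−k⁴), so d_s = 11.7·(1−0.482⁴)^(1/3) = 11.49 mm.
Area ratio A_h/A_s = d_o²(1−k²)/d_s² = (1−k²)/(1−k⁴)^(2/3) = 0.7966.
Mass saving = 1 − 0.7966 = 20.3 %.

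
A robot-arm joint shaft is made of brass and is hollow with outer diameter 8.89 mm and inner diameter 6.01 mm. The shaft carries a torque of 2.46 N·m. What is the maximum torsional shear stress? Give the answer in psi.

3270 psi

J = π(d_o⁴ − d_i⁴)/32 = π(0.00889⁴ − 0.00601⁴)/32 = 4.851×10^-10 m⁴.
τ_max = T·r/J = 2.460 × 0.00445 / 4.851×10^-10 = 2.254×10^7 Pa.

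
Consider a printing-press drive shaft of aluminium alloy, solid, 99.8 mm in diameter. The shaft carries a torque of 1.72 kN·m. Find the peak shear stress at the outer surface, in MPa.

J = πd⁴/32 = π(0.0998)⁴/32 = 9.739×10^-6 m⁴.
τ_max = T·r/J = 1720 × 0.0499 / 9.739×10^-6 = 8.813×10^6 Pa.

8.81 MPa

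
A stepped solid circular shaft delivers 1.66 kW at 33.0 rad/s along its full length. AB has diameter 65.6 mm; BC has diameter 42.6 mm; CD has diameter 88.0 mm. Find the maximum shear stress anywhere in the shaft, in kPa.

3310 kPa

ω = 33.0 rad/s, so T = P/ω = 1.66×10³ / 33.00 = 50.30 N·m.
Under the same torque, τ_max = 16T/(πd³) is largest where d is smallest — segment BC (d = 42.6 mm).
τ_max = 16·50.30/(π·(0.0426)³) = 3.314×10^6 Pa.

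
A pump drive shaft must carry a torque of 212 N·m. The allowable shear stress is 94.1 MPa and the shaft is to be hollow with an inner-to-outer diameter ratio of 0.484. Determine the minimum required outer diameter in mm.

23.0 mm

For a hollow shaft with d_i/d_o = 0.484: τ_max = 16T/(π d_o³ (1−k⁴)), so d_o = [16T/(π τ_allow (1−k⁴))]^(1/3) = [16·212.0/(π·9.41×10^7·0.9451)]^(1/3) = 0.02298 m.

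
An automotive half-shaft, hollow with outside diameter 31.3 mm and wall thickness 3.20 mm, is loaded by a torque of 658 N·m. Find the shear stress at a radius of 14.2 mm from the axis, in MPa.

J = π(d_o⁴ − d_i⁴)/32 = π(0.0313⁴ − 0.0249⁴)/32 = 5.649×10^-8 m⁴.
Shear stress varies linearly with radius: τ = T·r/J = 658.0 × 0.0142 / 5.649×10^-8 = 1.654×10^8 Pa.

165 MPa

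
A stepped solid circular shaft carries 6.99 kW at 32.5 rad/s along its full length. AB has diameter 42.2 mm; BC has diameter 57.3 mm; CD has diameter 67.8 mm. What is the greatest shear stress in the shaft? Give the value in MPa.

14.6 MPa

ω = 32.5 rad/s, so T = P/ω = 6.99×10³ / 32.50 = 215.1 N·m.
Under the same torque, τ_max = 16T/(πd³) is largest where d is smallest — segment AB (d = 42.2 mm).
τ_max = 16·215.1/(π·(0.0422)³) = 1.458×10^7 Pa.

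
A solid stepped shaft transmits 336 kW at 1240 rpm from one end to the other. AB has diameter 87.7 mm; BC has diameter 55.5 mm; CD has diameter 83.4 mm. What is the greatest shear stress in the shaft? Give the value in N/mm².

ω = 2π·1240/60 = 129.9 rad/s, so T = P/ω = 336×10³ / 129.9 = 2588 N·m.
Under the same torque, τ_max = 16T/(πd³) is largest where d is smallest — segment BC (d = 55.5 mm).
τ_max = 16·2588/(π·(0.0555)³) = 7.709×10^7 Pa.

77.1 N/mm²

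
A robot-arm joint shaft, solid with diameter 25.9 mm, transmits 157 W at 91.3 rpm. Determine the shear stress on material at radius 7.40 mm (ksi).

ω = 2π·91.3/60 = 9.561 rad/s, so T = P/ω = 157 / 9.561 = 16.42 N·m.
J = πd⁴/32 = π(0.0259)⁴/32 = 4.418×10^-8 m⁴.
Shear stress varies linearly with radius: τ = T·r/J = 16.42 × 0.00740 / 4.418×10^-8 = 2.751×10^6 Pa.

0.399 ksi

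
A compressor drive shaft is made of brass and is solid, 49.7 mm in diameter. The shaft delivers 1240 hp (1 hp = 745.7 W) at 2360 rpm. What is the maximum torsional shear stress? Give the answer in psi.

ω = 2π·2360/60 = 247.1 rad/s, so T = P/ω = 1240×745.7 / 247.1 = 3741 N·m.
J = πd⁴/32 = π(0.0497)⁴/32 = 5.990×10^-7 m⁴.
τ_max = T·r/J = 3741 × 0.0249 / 5.990×10^-7 = 1.552×10^8 Pa.

22500 psi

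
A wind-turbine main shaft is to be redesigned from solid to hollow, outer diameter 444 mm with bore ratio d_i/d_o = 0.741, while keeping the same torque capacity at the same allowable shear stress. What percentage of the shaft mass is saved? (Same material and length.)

Equal τ_max and T ⇒ the solid shaft needs d_s³ = d_o³(1−k⁴), so d_s = 444·(1−0.741⁴)^(1/3) = 393.9 mm.
Area ratio A_h/A_s = d_o²(1−k²)/d_s² = (1−k²)/(1−k⁴)^(2/3) = 0.5728.
Mass saving = 1 − 0.5728 = 42.7 %.

42.7 %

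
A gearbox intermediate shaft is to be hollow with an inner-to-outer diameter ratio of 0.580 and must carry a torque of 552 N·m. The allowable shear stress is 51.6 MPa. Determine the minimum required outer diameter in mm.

For a hollow shaft with d_i/d_o = 0.580: τ_max = 16T/(π d_o³ (1−k⁴)), so d_o = [16T/(π τ_allow (1−k⁴))]^(1/3) = [16·552.0/(π·5.16×10^7·0.8868)]^(1/3) = 0.03946 m.

39.5 mm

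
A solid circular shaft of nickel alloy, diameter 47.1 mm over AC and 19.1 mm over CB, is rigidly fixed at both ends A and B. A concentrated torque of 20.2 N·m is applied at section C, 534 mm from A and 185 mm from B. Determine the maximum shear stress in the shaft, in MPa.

Compatibility: T_A·a/J_AC = T_B·b/J_CB with T_A + T_B = T₀.
J_AC = 4.83×10^-7 m⁴, J_CB = 1.31×10^-8 m⁴, so T_A = T₀·(J_AC/a)/((J_AC/a)+(J_CB/b)) = 18.74 N·m, T_B = 1.463 N·m.
τ in each portion: τ_AC = 9.13×10^5 Pa, τ_CB = 1.07×10^6 Pa; maximum is in CB.
τ_max = T_CB·r/J = 1.463·0.00955/1.31×10^-8 = 1.069×10^6 Pa.

1.07 MPa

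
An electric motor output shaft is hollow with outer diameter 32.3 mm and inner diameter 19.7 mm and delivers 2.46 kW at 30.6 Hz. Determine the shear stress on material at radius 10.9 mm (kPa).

ω = 2π·30.6 = 192.3 rad/s, so T = P/ω = 2.46×10³ / 192.3 = 12.79 N·m.
J = π(d_o⁴ − d_i⁴)/32 = π(0.0323⁴ − 0.0197⁴)/32 = 9.207×10^-8 m⁴.
Shear stress varies linearly with radius: τ = T·r/J = 12.79 × 0.0109 / 9.207×10^-8 = 1.515×10^6 Pa.

1510 kPa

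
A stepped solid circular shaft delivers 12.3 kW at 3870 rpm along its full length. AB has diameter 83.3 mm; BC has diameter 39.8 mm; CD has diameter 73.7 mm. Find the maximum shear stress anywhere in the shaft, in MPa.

2.45 MPa

ω = 2π·3870/60 = 405.3 rad/s, so T = P/ω = 12.3×10³ / 405.3 = 30.35 N·m.
Under the same torque, τ_max = 16T/(πd³) is largest where d is smallest — segment BC (d = 39.8 mm).
τ_max = 16·30.35/(π·(0.0398)³) = 2.452×10^6 Pa.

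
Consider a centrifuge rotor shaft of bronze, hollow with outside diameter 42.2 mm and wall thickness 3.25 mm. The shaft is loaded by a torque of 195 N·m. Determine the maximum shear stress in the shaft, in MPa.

27.1 MPa

J = π(d_o⁴ − d_i⁴)/32 = π(0.0422⁴ − 0.0357⁴)/32 = 1.519×10^-7 m⁴.
τ_max = T·r/J = 195.0 × 0.0211 / 1.519×10^-7 = 2.709×10^7 Pa.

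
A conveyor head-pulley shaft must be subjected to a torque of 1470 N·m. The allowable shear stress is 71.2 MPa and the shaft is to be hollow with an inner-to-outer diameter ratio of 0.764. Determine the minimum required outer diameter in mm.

54.2 mm

For a hollow shaft with d_i/d_o = 0.764: τ_max = 16T/(π d_o³ (1−k⁴)), so d_o = [16T/(π τ_allow (1−k⁴))]^(1/3) = [16·1470/(π·7.12×10^7·0.6593)]^(1/3) = 0.05423 m.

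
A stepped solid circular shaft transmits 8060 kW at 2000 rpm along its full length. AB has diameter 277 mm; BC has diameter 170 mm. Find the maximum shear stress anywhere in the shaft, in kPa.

ω = 2π·2000/60 = 209.4 rad/s, so T = P/ω = 8060×10³ / 209.4 = 38480 N·m.
Under the same torque, τ_max = 16T/(πd³) is largest where d is smallest — segment BC (d = 170 mm).
τ_max = 16·38480/(π·(0.170)³) = 3.989×10^7 Pa.

39900 kPa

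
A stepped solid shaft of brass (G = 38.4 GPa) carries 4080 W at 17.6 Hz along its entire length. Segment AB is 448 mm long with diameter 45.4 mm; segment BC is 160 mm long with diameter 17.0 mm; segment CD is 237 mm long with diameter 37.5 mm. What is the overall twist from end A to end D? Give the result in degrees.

1.20°

ω = 2π·17.6 = 110.6 rad/s, so T = P/ω = 4080 / 110.6 = 36.90 N·m.
J_AB = π(0.0454)⁴/32 = 4.17×10^-7 m⁴; J_BC = π(0.0170)⁴/32 = 8.20×10^-9 m⁴; J_CD = π(0.0375)⁴/32 = 1.94×10^-7 m⁴.
θ = (T/G)·Σ L_i/J_i = (36.90/38.4×10⁹)·(0.448/4.17×10^-7 + 0.160/8.20×10^-9 + 0.237/1.94×10^-7) = 0.02095 rad.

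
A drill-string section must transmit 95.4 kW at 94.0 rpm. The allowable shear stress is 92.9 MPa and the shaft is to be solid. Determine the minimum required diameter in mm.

ω = 2π·94.0/60 = 9.844 rad/s, so T = P/ω = 95.4×10³ / 9.844 = 9692 N·m.
For a solid shaft τ_max = 16T/(πd³), so d = (16T/(π τ_allow))^(1/3) = (16·9692/(π·9.29×10^7))^(1/3) = 0.08099 m.

81.0 mm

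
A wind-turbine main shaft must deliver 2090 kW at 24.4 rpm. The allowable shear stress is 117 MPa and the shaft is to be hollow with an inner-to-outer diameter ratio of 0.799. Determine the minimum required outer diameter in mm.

392 mm

ω = 2π·24.4/60 = 2.555 rad/s, so T = P/ω = 2090×10³ / 2.555 = 818000 N·m.
For a hollow shaft with d_i/d_o = 0.799: τ_max = 16T/(π d_o³ (1−k⁴)), so d_o = [16T/(π τ_allow (1−k⁴))]^(1/3) = [16·818000/(π·1.17×10^8·0.5924)]^(1/3) = 0.3917 m.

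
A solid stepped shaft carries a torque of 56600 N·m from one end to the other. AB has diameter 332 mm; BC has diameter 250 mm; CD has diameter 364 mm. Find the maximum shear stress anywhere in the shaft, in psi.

2680 psi

Under the same torque, τ_max = 16T/(πd³) is largest where d is smallest — segment BC (d = 250 mm).
τ_max = 16·56600/(π·(0.250)³) = 1.845×10^7 Pa.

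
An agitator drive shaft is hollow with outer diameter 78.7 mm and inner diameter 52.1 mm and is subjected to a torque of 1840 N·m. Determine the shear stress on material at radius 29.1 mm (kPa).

J = π(d_o⁴ − d_i⁴)/32 = π(0.0787⁴ − 0.0521⁴)/32 = 3.043×10^-6 m⁴.
Shear stress varies linearly with radius: τ = T·r/J = 1840 × 0.0291 / 3.043×10^-6 = 1.760×10^7 Pa.

17600 kPa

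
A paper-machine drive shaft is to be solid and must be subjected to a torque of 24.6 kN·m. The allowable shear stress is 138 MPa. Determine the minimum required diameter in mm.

96.8 mm

For a solid shaft τ_max = 16T/(πd³), so d = (16T/(π τ_allow))^(1/3) = (16·24600/(π·1.38×10^8))^(1/3) = 0.09683 m.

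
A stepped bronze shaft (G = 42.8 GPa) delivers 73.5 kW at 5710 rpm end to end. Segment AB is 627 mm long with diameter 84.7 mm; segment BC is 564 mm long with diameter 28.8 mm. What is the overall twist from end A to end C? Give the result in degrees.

ω = 2π·5710/60 = 597.9 rad/s, so T = P/ω = 73.5×10³ / 597.9 = 122.9 N·m.
J_AB = π(0.0847)⁴/32 = 5.05×10^-6 m⁴; J_BC = π(0.0288)⁴/32 = 6.75×10^-8 m⁴.
θ = (T/G)·Σ L_i/J_i = (122.9/42.8×10⁹)·(0.627/5.05×10^-6 + 0.564/6.75×10^-8) = 0.02434 rad.

1.39°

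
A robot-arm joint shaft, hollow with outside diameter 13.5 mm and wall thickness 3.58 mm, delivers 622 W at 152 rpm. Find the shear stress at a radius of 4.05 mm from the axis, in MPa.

ω = 2π·152/60 = 15.92 rad/s, so T = P/ω = 622 / 15.92 = 39.08 N·m.
J = π(d_o⁴ − d_i⁴)/32 = π(0.0135⁴ − 0.00634⁴)/32 = 3.102×10^-9 m⁴.
Shear stress varies linearly with radius: τ = T·r/J = 39.08 × 0.00405 / 3.102×10^-9 = 5.101×10^7 Pa.

51.0 MPa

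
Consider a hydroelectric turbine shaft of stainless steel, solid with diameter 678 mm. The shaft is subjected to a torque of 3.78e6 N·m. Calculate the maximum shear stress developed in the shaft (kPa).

J = πd⁴/32 = π(0.678)⁴/32 = 0.02075 m⁴.
τ_max = T·r/J = 3.780e6 × 0.339 / 0.02075 = 6.177×10^7 Pa.

61800 kPa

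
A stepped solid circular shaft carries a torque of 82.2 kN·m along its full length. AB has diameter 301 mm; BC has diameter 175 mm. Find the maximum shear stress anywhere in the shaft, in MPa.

78.1 MPa

Under the same torque, τ_max = 16T/(πd³) is largest where d is smallest — segment BC (d = 175 mm).
τ_max = 16·82200/(π·(0.175)³) = 7.811×10^7 Pa.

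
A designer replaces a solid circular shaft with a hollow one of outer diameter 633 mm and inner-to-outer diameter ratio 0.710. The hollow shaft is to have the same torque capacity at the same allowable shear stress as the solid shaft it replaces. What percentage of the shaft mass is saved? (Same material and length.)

39.7 %

Equal τ_max and T ⇒ the solid shaft needs d_s³ = d_o³(1−k⁴), so d_s = 633·(1−0.710⁴)^(1/3) = 574.1 mm.
Area ratio A_h/A_s = d_o²(1−k²)/d_s² = (1−k²)/(1−k⁴)^(2/3) = 0.6029.
Mass saving = 1 − 0.6029 = 39.7 %.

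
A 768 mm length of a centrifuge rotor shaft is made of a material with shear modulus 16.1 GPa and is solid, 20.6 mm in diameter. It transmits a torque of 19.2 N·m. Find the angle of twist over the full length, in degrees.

J = πd⁴/32 = π(0.0206)⁴/32 = 1.768×10^-8 m⁴.
θ = T·L/(G·J) = 19.20 × 0.768 / (16.1×10⁹ × 1.768×10^-8) = 0.05180 rad.

2.97°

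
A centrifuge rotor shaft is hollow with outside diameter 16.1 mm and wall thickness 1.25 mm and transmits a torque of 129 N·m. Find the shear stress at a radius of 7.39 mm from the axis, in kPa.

J = π(d_o⁴ − d_i⁴)/32 = π(0.0161⁴ − 0.0136⁴)/32 = 3.238×10^-9 m⁴.
Shear stress varies linearly with radius: τ = T·r/J = 129.0 × 0.00739 / 3.238×10^-9 = 2.944×10^8 Pa.

294000 kPa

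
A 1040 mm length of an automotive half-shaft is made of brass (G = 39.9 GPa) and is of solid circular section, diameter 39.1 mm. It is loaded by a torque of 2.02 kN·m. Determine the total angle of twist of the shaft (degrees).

13.1°

J = πd⁴/32 = π(0.0391)⁴/32 = 2.295×10^-7 m⁴.
θ = T·L/(G·J) = 2020 × 1.04 / (39.9×10⁹ × 2.295×10^-7) = 0.2295 rad.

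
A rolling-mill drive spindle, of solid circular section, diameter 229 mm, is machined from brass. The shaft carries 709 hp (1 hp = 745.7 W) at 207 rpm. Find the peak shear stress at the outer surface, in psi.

ω = 2π·207/60 = 21.68 rad/s, so T = P/ω = 709×745.7 / 21.68 = 24390 N·m.
J = πd⁴/32 = π(0.229)⁴/32 = 2.700×10^-4 m⁴.
τ_max = T·r/J = 24390 × 0.115 / 2.700×10^-4 = 1.034×10^7 Pa.

1500 psi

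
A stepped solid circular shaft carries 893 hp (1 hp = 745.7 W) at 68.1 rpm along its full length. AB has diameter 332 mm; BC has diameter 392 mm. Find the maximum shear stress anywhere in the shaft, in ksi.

1.88 ksi

ω = 2π·68.1/60 = 7.131 rad/s, so T = P/ω = 893×745.7 / 7.131 = 93380 N·m.
Under the same torque, τ_max = 16T/(πd³) is largest where d is smallest — segment AB (d = 332 mm).
τ_max = 16·93380/(π·(0.332)³) = 1.300×10^7 Pa.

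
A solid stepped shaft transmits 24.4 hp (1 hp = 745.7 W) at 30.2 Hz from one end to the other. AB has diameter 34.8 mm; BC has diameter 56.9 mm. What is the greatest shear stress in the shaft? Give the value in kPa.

11600 kPa

ω = 2π·30.2 = 189.8 rad/s, so T = P/ω = 24.4×745.7 / 189.8 = 95.89 N·m.
Under the same torque, τ_max = 16T/(πd³) is largest where d is smallest — segment AB (d = 34.8 mm).
τ_max = 16·95.89/(π·(0.0348)³) = 1.159×10^7 Pa.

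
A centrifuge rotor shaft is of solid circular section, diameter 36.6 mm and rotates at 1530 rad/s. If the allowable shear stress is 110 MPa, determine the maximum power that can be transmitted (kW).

J = πd⁴/32 = π(0.0366)⁴/32 = 1.762×10^-7 m⁴.
T_max = τ_allow·J/r = 1.10×10^8 × 1.762×10^-7 / 0.0183 = 1059 N·m.
ω = 1530 rad/s, so P_max = T_max·ω = 1.620×10^6 W.

1620 kW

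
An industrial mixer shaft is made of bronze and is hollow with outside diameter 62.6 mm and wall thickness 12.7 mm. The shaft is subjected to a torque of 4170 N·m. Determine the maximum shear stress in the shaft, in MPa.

J = π(d_o⁴ − d_i⁴)/32 = π(0.0626⁴ − 0.0372⁴)/32 = 1.320×10^-6 m⁴.
τ_max = T·r/J = 4170 × 0.0313 / 1.320×10^-6 = 9.891×10^7 Pa.

98.9 MPa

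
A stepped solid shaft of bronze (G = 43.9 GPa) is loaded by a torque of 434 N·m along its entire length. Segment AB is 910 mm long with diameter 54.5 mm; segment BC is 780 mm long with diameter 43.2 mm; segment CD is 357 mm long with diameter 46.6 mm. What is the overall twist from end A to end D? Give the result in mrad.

J_AB = π(0.0545)⁴/32 = 8.66×10^-7 m⁴; J_BC = π(0.0432)⁴/32 = 3.42×10^-7 m⁴; J_CD = π(0.0466)⁴/32 = 4.63×10^-7 m⁴.
θ = (T/G)·Σ L_i/J_i = (434.0/43.9×10⁹)·(0.910/8.66×10^-7 + 0.780/3.42×10^-7 + 0.357/4.63×10^-7) = 0.04056 rad.

40.6 mrad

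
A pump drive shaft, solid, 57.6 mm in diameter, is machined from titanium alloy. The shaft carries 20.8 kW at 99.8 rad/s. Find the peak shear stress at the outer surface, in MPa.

ω = 99.8 rad/s, so T = P/ω = 20.8×10³ / 99.80 = 208.4 N·m.
J = πd⁴/32 = π(0.0576)⁴/32 = 1.081×10^-6 m⁴.
τ_max = T·r/J = 208.4 × 0.0288 / 1.081×10^-6 = 5.554×10^6 Pa.

5.55 MPa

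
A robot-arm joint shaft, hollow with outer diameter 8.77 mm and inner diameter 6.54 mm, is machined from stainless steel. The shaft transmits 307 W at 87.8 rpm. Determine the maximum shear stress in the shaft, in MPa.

ω = 2π·87.8/60 = 9.194 rad/s, so T = P/ω = 307 / 9.194 = 33.39 N·m.
J = π(d_o⁴ − d_i⁴)/32 = π(0.00877⁴ − 0.00654⁴)/32 = 4.012×10^-10 m⁴.
τ_max = T·r/J = 33.39 × 0.00439 / 4.012×10^-10 = 3.650×10^8 Pa.

365 MPa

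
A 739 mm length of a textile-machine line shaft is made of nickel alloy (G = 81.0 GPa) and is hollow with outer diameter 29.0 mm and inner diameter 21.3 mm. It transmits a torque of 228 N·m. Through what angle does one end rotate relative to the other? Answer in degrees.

J = π(d_o⁴ − d_i⁴)/32 = π(0.0290⁴ − 0.0213⁴)/32 = 4.923×10^-8 m⁴.
θ = T·L/(G·J) = 228.0 × 0.739 / (81.0×10⁹ × 4.923×10^-8) = 0.04225 rad.

2.42°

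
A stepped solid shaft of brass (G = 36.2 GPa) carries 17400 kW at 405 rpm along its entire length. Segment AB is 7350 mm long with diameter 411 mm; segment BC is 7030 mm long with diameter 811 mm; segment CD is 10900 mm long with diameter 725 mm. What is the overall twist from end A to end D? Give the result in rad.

ω = 2π·405/60 = 42.41 rad/s, so T = P/ω = 17400×10³ / 42.41 = 410300 N·m.
J_AB = π(0.411)⁴/32 = 2.80×10^-3 m⁴; J_BC = π(0.811)⁴/32 = 0.0425 m⁴; J_CD = π(0.725)⁴/32 = 0.0271 m⁴.
θ = (T/G)·Σ L_i/J_i = (410300/36.2×10⁹)·(7.35/2.80×10^-3 + 7.03/0.0425 + 10.9/0.0271) = 0.03617 rad.

0.0362 rad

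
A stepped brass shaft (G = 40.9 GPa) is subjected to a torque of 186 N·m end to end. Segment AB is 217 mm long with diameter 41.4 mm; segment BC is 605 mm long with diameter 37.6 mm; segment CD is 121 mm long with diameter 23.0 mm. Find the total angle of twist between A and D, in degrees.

2.15°

J_AB = π(0.0414)⁴/32 = 2.88×10^-7 m⁴; J_BC = π(0.0376)⁴/32 = 1.96×10^-7 m⁴; J_CD = π(0.0230)⁴/32 = 2.75×10^-8 m⁴.
θ = (T/G)·Σ L_i/J_i = (186.0/40.9×10⁹)·(0.217/2.88×10^-7 + 0.605/1.96×10^-7 + 0.121/2.75×10^-8) = 0.03747 rad.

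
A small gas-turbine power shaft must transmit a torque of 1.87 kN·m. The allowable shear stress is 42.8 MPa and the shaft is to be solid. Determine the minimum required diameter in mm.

60.6 mm

For a solid shaft τ_max = 16T/(πd³), so d = (16T/(π τ_allow))^(1/3) = (16·1870/(π·4.28×10^7))^(1/3) = 0.06060 m.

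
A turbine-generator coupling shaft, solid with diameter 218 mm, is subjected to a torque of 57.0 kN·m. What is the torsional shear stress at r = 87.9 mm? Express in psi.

J = πd⁴/32 = π(0.218)⁴/32 = 2.217×10^-4 m⁴.
Shear stress varies linearly with radius: τ = T·r/J = 57000 × 0.0879 / 2.217×10^-4 = 2.260×10^7 Pa.

3280 psi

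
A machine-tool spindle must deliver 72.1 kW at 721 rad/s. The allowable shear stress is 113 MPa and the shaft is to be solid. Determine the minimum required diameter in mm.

ω = 721 rad/s, so T = P/ω = 72.1×10³ / 721.0 = 100.0 N·m.
For a solid shaft τ_max = 16T/(πd³), so d = (16T/(π τ_allow))^(1/3) = (16·100.0/(π·1.13×10^8))^(1/3) = 0.01652 m.

16.5 mm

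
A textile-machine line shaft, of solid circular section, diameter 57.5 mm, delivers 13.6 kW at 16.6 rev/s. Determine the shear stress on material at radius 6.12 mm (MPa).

ω = 2π·16.6 = 104.3 rad/s, so T = P/ω = 13.6×10³ / 104.3 = 130.4 N·m.
J = πd⁴/32 = π(0.0575)⁴/32 = 1.073×10^-6 m⁴.
Shear stress varies linearly with radius: τ = T·r/J = 130.4 × 0.00612 / 1.073×10^-6 = 7.436×10^5 Pa.

0.744 MPa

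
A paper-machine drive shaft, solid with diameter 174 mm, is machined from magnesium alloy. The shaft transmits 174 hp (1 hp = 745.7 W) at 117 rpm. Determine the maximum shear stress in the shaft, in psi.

1480 psi

ω = 2π·117/60 = 12.25 rad/s, so T = P/ω = 174×745.7 / 12.25 = 10590 N·m.
J = πd⁴/32 = π(0.174)⁴/32 = 8.999×10^-5 m⁴.
τ_max = T·r/J = 10590 × 0.0870 / 8.999×10^-5 = 1.024×10^7 Pa.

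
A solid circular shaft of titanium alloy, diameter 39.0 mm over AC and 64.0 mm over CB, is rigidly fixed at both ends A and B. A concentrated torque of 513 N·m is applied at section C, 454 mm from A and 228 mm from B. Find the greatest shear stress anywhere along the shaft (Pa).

Compatibility: T_A·a/J_AC = T_B·b/J_CB with T_A + T_B = T₀.
J_AC = 2.27×10^-7 m⁴, J_CB = 1.65×10^-6 m⁴, so T_A = T₀·(J_AC/a)/((J_AC/a)+(J_CB/b)) = 33.22 N·m, T_B = 479.8 N·m.
τ in each portion: τ_AC = 2.85×10^6 Pa, τ_CB = 9.32×10^6 Pa; maximum is in CB.
τ_max = T_CB·r/J = 479.8·0.0320/1.65×10^-6 = 9.321×10^6 Pa.

9.32e6 Pa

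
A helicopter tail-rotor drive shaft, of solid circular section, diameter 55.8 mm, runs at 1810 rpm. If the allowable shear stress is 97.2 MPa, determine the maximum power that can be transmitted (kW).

629 kW

J = πd⁴/32 = π(0.0558)⁴/32 = 9.518×10^-7 m⁴.
T_max = τ_allow·J/r = 9.72×10^7 × 9.518×10^-7 / 0.0279 = 3316 N·m.
ω = 2π·1810/60 = 189.5 rad/s, so P_max = T_max·ω = 6.285×10^5 W.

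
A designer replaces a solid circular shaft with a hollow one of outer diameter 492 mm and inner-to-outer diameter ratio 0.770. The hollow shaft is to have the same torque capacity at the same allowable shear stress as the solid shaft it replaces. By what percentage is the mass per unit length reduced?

45.7 %

Equal τ_max and T ⇒ the solid shaft needs d_s³ = d_o³(1−k⁴), so d_s = 492·(1−0.770⁴)^(1/3) = 425.9 mm.
Area ratio A_h/A_s = d_o²(1−k²)/d_s² = (1−k²)/(1−k⁴)^(2/3) = 0.5434.
Mass saving = 1 − 0.5434 = 45.7 %.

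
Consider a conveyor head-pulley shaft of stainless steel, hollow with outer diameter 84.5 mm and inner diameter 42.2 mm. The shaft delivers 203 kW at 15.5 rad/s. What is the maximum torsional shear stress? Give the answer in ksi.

ω = 15.5 rad/s, so T = P/ω = 203×10³ / 15.50 = 13100 N·m.
J = π(d_o⁴ − d_i⁴)/32 = π(0.0845⁴ − 0.0422⁴)/32 = 4.694×10^-6 m⁴.
τ_max = T·r/J = 13100 × 0.0423 / 4.694×10^-6 = 1.179×10^8 Pa.

17.1 ksi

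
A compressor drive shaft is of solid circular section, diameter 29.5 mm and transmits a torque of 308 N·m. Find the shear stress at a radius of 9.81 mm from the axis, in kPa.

40600 kPa

J = πd⁴/32 = π(0.0295)⁴/32 = 7.435×10^-8 m⁴.
Shear stress varies linearly with radius: τ = T·r/J = 308.0 × 0.00981 / 7.435×10^-8 = 4.064×10^7 Pa.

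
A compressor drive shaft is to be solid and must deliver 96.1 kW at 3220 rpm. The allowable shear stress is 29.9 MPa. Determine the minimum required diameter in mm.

36.5 mm

ω = 2π·3220/60 = 337.2 rad/s, so T = P/ω = 96.1×10³ / 337.2 = 285.0 N·m.
For a solid shaft τ_max = 16T/(πd³), so d = (16T/(π τ_allow))^(1/3) = (16·285.0/(π·2.99×10^7))^(1/3) = 0.03648 m.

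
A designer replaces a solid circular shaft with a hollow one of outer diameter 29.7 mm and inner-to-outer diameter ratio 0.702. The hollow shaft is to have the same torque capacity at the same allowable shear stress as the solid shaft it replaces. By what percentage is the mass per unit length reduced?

Equal τ_max and T ⇒ the solid shaft needs d_s³ = d_o³(1−k⁴), so d_s = 29.7·(1−0.702⁴)^(1/3) = 27.07 mm.
Area ratio A_h/A_s = d_o²(1−k²)/d_s² = (1−k²)/(1−k⁴)^(2/3) = 0.6106.
Mass saving = 1 − 0.6106 = 38.9 %.

38.9 %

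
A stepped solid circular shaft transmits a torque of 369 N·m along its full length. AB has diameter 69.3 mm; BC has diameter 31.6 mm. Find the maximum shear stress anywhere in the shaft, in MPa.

59.6 MPa

Under the same torque, τ_max = 16T/(πd³) is largest where d is smallest — segment BC (d = 31.6 mm).
τ_max = 16·369.0/(π·(0.0316)³) = 5.956×10^7 Pa.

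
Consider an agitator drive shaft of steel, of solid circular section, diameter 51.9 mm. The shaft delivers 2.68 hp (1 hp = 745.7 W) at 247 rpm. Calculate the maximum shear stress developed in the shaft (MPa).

ω = 2π·247/60 = 25.87 rad/s, so T = P/ω = 2.68×745.7 / 25.87 = 77.26 N·m.
J = πd⁴/32 = π(0.0519)⁴/32 = 7.123×10^-7 m⁴.
τ_max = T·r/J = 77.26 × 0.0260 / 7.123×10^-7 = 2.815×10^6 Pa.

2.81 MPa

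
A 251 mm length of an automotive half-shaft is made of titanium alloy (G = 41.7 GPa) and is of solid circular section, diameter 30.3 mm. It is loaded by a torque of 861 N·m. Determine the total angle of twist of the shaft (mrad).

62.6 mrad

J = πd⁴/32 = π(0.0303)⁴/32 = 8.275×10^-8 m⁴.
θ = T·L/(G·J) = 861.0 × 0.251 / (41.7×10⁹ × 8.275×10^-8) = 0.06263 rad.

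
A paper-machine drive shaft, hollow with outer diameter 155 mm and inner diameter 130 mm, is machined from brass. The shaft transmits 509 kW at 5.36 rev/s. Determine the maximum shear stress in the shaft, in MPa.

ω = 2π·5.36 = 33.68 rad/s, so T = P/ω = 509×10³ / 33.68 = 15110 N·m.
J = π(d_o⁴ − d_i⁴)/32 = π(0.155⁴ − 0.130⁴)/32 = 2.863×10^-5 m⁴.
τ_max = T·r/J = 15110 × 0.0775 / 2.863×10^-5 = 4.092×10^7 Pa.

40.9 MPa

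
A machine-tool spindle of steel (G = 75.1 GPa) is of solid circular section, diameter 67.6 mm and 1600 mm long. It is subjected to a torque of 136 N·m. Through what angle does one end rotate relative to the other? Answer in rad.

J = πd⁴/32 = π(0.0676)⁴/32 = 2.050×10^-6 m⁴.
θ = T·L/(G·J) = 136.0 × 1.60 / (75.1×10⁹ × 2.050×10^-6) = 1.413×10^-3 rad.

0.00141 rad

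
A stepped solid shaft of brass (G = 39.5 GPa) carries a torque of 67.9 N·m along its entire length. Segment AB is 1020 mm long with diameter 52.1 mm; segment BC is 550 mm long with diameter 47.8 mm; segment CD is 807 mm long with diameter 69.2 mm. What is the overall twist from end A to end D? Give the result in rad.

0.00488 rad

J_AB = π(0.0521)⁴/32 = 7.23×10^-7 m⁴; J_BC = π(0.0478)⁴/32 = 5.13×10^-7 m⁴; J_CD = π(0.0692)⁴/32 = 2.25×10^-6 m⁴.
θ = (T/G)·Σ L_i/J_i = (67.90/39.5×10⁹)·(1.02/7.23×10^-7 + 0.550/5.13×10^-7 + 0.807/2.25×10^-6) = 4.885×10^-3 rad.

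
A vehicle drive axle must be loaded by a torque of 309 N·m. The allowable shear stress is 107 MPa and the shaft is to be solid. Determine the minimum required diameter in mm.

24.5 mm

For a solid shaft τ_max = 16T/(πd³), so d = (16T/(π τ_allow))^(1/3) = (16·309.0/(π·1.07×10^8))^(1/3) = 0.02450 m.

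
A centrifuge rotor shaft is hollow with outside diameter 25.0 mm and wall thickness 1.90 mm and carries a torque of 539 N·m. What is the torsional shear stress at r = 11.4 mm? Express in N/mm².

332 N/mm²

J = π(d_o⁴ − d_i⁴)/32 = π(0.0250⁴ − 0.0212⁴)/32 = 1.852×10^-8 m⁴.
Shear stress varies linearly with radius: τ = T·r/J = 539.0 × 0.0114 / 1.852×10^-8 = 3.318×10^8 Pa.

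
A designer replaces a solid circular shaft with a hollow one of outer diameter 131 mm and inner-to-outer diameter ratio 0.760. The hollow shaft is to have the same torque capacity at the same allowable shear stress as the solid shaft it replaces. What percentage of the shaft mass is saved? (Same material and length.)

44.6 %

Equal τ_max and T ⇒ the solid shaft needs d_s³ = d_o³(1−k⁴), so d_s = 131·(1−0.760⁴)^(1/3) = 114.4 mm.
Area ratio A_h/A_s = d_o²(1−k²)/d_s² = (1−k²)/(1−k⁴)^(2/3) = 0.5537.
Mass saving = 1 − 0.5537 = 44.6 %.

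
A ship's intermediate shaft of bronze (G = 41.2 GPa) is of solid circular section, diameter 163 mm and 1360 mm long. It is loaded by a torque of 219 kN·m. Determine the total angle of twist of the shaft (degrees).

5.98°

J = πd⁴/32 = π(0.163)⁴/32 = 6.930×10^-5 m⁴.
θ = T·L/(G·J) = 219000 × 1.36 / (41.2×10⁹ × 6.930×10^-5) = 0.1043 rad.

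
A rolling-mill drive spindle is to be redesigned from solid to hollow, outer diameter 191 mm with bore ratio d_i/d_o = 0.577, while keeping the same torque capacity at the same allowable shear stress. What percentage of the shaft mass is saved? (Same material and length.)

27.9 %

Equal τ_max and T ⇒ the solid shaft needs d_s³ = d_o³(1−k⁴), so d_s = 191·(1−0.577⁴)^(1/3) = 183.7 mm.
Area ratio A_h/A_s = d_o²(1−k²)/d_s² = (1−k²)/(1−k⁴)^(2/3) = 0.7214.
Mass saving = 1 − 0.7214 = 27.9 %.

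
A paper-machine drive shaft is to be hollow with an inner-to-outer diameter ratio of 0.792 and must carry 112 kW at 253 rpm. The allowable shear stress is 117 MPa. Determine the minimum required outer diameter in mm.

ω = 2π·253/60 = 26.49 rad/s, so T = P/ω = 112×10³ / 26.49 = 4227 N·m.
For a hollow shaft with d_i/d_o = 0.792: τ_max = 16T/(π d_o³ (1−k⁴)), so d_o = [16T/(π τ_allow (1−k⁴))]^(1/3) = [16·4227/(π·1.17×10^8·0.6065)]^(1/3) = 0.06719 m.

67.2 mm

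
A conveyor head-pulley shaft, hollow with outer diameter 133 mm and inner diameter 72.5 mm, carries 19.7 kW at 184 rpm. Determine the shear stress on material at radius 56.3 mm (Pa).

ω = 2π·184/60 = 19.27 rad/s, so T = P/ω = 19.7×10³ / 19.27 = 1022 N·m.
J = π(d_o⁴ − d_i⁴)/32 = π(0.133⁴ − 0.0725⁴)/32 = 2.801×10^-5 m⁴.
Shear stress varies linearly with radius: τ = T·r/J = 1022 × 0.0563 / 2.801×10^-5 = 2.055×10^6 Pa.

2.06e6 Pa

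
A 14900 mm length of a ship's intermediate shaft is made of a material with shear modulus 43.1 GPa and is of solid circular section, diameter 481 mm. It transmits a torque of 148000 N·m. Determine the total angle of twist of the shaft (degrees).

0.558°

J = πd⁴/32 = π(0.481)⁴/32 = 5.255×10^-3 m⁴.
θ = T·L/(G·J) = 148000 × 14.9 / (43.1×10⁹ × 5.255×10^-3) = 9.736×10^-3 rad.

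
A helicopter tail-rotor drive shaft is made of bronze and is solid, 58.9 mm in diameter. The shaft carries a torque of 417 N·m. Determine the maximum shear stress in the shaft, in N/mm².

J = πd⁴/32 = π(0.0589)⁴/32 = 1.182×10^-6 m⁴.
τ_max = T·r/J = 417.0 × 0.0295 / 1.182×10^-6 = 1.039×10^7 Pa.

10.4 N/mm²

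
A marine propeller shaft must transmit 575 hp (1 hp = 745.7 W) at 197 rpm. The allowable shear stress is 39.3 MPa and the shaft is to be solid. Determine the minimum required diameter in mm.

ω = 2π·197/60 = 20.63 rad/s, so T = P/ω = 575×745.7 / 20.63 = 20780 N·m.
For a solid shaft τ_max = 16T/(πd³), so d = (16T/(π τ_allow))^(1/3) = (16·20780/(π·3.93×10^7))^(1/3) = 0.1391 m.

139 mm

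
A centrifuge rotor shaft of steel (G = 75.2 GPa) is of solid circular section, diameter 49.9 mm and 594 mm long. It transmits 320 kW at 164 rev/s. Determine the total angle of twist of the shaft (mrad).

4.03 mrad

ω = 2π·164 = 1030 rad/s, so T = P/ω = 320×10³ / 1030 = 310.5 N·m.
J = πd⁴/32 = π(0.0499)⁴/32 = 6.087×10^-7 m⁴.
θ = T·L/(G·J) = 310.5 × 0.594 / (75.2×10⁹ × 6.087×10^-7) = 4.030×10^-3 rad.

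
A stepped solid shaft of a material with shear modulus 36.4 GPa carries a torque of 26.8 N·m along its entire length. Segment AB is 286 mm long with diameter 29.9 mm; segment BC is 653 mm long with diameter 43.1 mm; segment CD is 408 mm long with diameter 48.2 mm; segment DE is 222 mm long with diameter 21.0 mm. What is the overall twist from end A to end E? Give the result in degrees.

0.758°

J_AB = π(0.0299)⁴/32 = 7.85×10^-8 m⁴; J_BC = π(0.0431)⁴/32 = 3.39×10^-7 m⁴; J_CD = π(0.0482)⁴/32 = 5.30×10^-7 m⁴; J_DE = π(0.0210)⁴/32 = 1.91×10^-8 m⁴.
θ = (T/G)·Σ L_i/J_i = (26.80/36.4×10⁹)·(0.286/7.85×10^-8 + 0.653/3.39×10^-7 + 0.408/5.30×10^-7 + 0.222/1.91×10^-8) = 0.01323 rad.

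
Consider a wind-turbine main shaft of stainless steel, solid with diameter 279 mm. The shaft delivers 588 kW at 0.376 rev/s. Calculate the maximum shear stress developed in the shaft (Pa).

5.84e7 Pa

ω = 2π·0.376 = 2.362 rad/s, so T = P/ω = 588×10³ / 2.362 = 248900 N·m.
J = πd⁴/32 = π(0.279)⁴/32 = 5.949×10^-4 m⁴.
τ_max = T·r/J = 248900 × 0.140 / 5.949×10^-4 = 5.837×10^7 Pa.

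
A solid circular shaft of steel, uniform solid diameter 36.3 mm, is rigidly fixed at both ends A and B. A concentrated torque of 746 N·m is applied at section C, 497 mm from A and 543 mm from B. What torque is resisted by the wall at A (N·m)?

389 N·m

With uniform GJ and both ends fixed, compatibility θ_AC = θ_CB gives T_A·a = T_B·b, together with T_A + T_B = T₀.
T_A = T₀·b/(a+b) = 746.0·543/1040 = 389.5 N·m; T_B = 356.5 N·m.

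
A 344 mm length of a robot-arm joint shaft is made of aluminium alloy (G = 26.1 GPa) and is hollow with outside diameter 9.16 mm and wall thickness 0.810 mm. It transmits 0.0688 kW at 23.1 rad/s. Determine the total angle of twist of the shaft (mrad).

ω = 23.1 rad/s, so T = P/ω = 0.0688×10³ / 23.10 = 2.978 N·m.
J = π(d_o⁴ − d_i⁴)/32 = π(0.00916⁴ − 0.00754⁴)/32 = 3.739×10^-10 m⁴.
θ = T·L/(G·J) = 2.978 × 0.344 / (26.1×10⁹ × 3.739×10^-10) = 0.1050 rad.

105 mrad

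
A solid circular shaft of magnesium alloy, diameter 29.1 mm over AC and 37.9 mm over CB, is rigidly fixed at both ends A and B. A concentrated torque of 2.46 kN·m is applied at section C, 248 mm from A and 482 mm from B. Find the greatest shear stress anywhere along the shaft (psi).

29700 psi

Compatibility: T_A·a/J_AC = T_B·b/J_CB with T_A + T_B = T₀.
J_AC = 7.04×10^-8 m⁴, J_CB = 2.03×10^-7 m⁴, so T_A = T₀·(J_AC/a)/((J_AC/a)+(J_CB/b)) = 991.8 N·m, T_B = 1468 N·m.
τ in each portion: τ_AC = 2.05×10^8 Pa, τ_CB = 1.37×10^8 Pa; maximum is in AC.
τ_max = T_AC·r/J = 991.8·0.0146/7.04×10^-8 = 2.050×10^8 Pa.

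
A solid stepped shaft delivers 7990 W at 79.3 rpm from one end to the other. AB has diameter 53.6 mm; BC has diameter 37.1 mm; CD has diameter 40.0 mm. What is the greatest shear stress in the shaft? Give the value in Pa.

9.60e7 Pa

ω = 2π·79.3/60 = 8.304 rad/s, so T = P/ω = 7990 / 8.304 = 962.2 N·m.
Under the same torque, τ_max = 16T/(πd³) is largest where d is smallest — segment BC (d = 37.1 mm).
τ_max = 16·962.2/(π·(0.0371)³) = 9.596×10^7 Pa.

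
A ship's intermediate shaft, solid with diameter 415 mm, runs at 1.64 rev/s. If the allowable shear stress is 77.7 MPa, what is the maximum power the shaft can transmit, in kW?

11200 kW

J = πd⁴/32 = π(0.415)⁴/32 = 2.912×10^-3 m⁴.
T_max = τ_allow·J/r = 7.77×10^7 × 2.912×10^-3 / 0.207 = 1.090e6 N·m.
ω = 2π·1.64 = 10.30 rad/s, so P_max = T_max·ω = 1.124×10^7 W.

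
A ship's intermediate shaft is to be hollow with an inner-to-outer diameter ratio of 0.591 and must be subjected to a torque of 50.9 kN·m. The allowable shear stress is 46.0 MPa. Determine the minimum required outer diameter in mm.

186 mm

For a hollow shaft with d_i/d_o = 0.591: τ_max = 16T/(π d_o³ (1−k⁴)), so d_o = [16T/(π τ_allow (1−k⁴))]^(1/3) = [16·50900/(π·4.60×10^7·0.8780)]^(1/3) = 0.1858 m.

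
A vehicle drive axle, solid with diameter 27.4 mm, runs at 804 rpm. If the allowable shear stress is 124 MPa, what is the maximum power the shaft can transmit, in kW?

42.2 kW

J = πd⁴/32 = π(0.0274)⁴/32 = 5.534×10^-8 m⁴.
T_max = τ_allow·J/r = 1.24×10^8 × 5.534×10^-8 / 0.0137 = 500.8 N·m.
ω = 2π·804/60 = 84.19 rad/s, so P_max = T_max·ω = 4.217×10^4 W.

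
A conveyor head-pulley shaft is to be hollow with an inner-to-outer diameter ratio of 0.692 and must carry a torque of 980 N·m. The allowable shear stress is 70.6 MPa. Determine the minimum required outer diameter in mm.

45.1 mm

For a hollow shaft with d_i/d_o = 0.692: τ_max = 16T/(π d_o³ (1−k⁴)), so d_o = [16T/(π τ_allow (1−k⁴))]^(1/3) = [16·980.0/(π·7.06×10^7·0.7707)]^(1/3) = 0.04510 m.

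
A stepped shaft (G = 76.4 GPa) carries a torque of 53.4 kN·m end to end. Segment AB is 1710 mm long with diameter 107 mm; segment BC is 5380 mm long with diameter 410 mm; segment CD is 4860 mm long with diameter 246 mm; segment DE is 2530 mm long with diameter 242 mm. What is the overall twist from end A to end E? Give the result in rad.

J_AB = π(0.107)⁴/32 = 1.29×10^-5 m⁴; J_BC = π(0.410)⁴/32 = 2.77×10^-3 m⁴; J_CD = π(0.246)⁴/32 = 3.60×10^-4 m⁴; J_DE = π(0.242)⁴/32 = 3.37×10^-4 m⁴.
θ = (T/G)·Σ L_i/J_i = (53400/76.4×10⁹)·(1.71/1.29×10^-5 + 5.38/2.77×10^-3 + 4.86/3.60×10^-4 + 2.53/3.37×10^-4) = 0.1089 rad.

0.109 rad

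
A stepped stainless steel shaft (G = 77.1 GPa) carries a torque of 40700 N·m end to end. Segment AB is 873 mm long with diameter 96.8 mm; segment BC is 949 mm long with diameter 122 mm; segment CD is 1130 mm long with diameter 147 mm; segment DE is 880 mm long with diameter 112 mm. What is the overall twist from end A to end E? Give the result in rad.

0.120 rad

J_AB = π(0.0968)⁴/32 = 8.62×10^-6 m⁴; J_BC = π(0.122)⁴/32 = 2.17×10^-5 m⁴; J_CD = π(0.147)⁴/32 = 4.58×10^-5 m⁴; J_DE = π(0.112)⁴/32 = 1.54×10^-5 m⁴.
θ = (T/G)·Σ L_i/J_i = (40700/77.1×10⁹)·(0.873/8.62×10^-6 + 0.949/2.17×10^-5 + 1.13/4.58×10^-5 + 0.880/1.54×10^-5) = 0.1196 rad.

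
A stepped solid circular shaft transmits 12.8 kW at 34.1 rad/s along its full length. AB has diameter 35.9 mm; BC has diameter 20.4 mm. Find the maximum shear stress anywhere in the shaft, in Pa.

ω = 34.1 rad/s, so T = P/ω = 12.8×10³ / 34.10 = 375.4 N·m.
Under the same torque, τ_max = 16T/(πd³) is largest where d is smallest — segment BC (d = 20.4 mm).
τ_max = 16·375.4/(π·(0.0204)³) = 2.252×10^8 Pa.

2.25e8 Pa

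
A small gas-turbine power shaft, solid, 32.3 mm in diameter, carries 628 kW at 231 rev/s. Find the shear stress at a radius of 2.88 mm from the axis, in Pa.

1.17e7 Pa

ω = 2π·231 = 1451 rad/s, so T = P/ω = 628×10³ / 1451 = 432.7 N·m.
J = πd⁴/32 = π(0.0323)⁴/32 = 1.069×10^-7 m⁴.
Shear stress varies linearly with radius: τ = T·r/J = 432.7 × 0.00288 / 1.069×10^-7 = 1.166×10^7 Pa.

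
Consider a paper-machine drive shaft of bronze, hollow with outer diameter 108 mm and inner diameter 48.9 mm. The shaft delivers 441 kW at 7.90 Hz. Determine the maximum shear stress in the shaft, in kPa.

37500 kPa

ω = 2π·7.90 = 49.64 rad/s, so T = P/ω = 441×10³ / 49.64 = 8884 N·m.
J = π(d_o⁴ − d_i⁴)/32 = π(0.108⁴ − 0.0489⁴)/32 = 1.280×10^-5 m⁴.
τ_max = T·r/J = 8884 × 0.0540 / 1.280×10^-5 = 3.750×10^7 Pa.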